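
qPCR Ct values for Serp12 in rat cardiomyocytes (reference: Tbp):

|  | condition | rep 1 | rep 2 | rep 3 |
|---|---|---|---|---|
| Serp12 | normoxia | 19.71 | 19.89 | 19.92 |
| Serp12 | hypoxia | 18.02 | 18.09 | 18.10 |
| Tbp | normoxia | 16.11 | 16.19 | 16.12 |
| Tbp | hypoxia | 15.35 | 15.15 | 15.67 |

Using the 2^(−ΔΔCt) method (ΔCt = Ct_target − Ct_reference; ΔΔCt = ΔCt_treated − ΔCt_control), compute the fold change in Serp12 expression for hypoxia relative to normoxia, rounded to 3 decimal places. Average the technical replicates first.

2.028

Mean Ct: Serp12 normoxia 19.840; Serp12 hypoxia 18.070; Tbp normoxia 16.140; Tbp hypoxia 15.390
ΔCt(normoxia) = 19.840 − 16.140 = 3.700
ΔCt(hypoxia) = 18.070 − 15.390 = 2.680
ΔΔCt = 2.680 − 3.700 = -1.020
Fold change = 2^(−(-1.020)) = 2^1.020 = 2.0279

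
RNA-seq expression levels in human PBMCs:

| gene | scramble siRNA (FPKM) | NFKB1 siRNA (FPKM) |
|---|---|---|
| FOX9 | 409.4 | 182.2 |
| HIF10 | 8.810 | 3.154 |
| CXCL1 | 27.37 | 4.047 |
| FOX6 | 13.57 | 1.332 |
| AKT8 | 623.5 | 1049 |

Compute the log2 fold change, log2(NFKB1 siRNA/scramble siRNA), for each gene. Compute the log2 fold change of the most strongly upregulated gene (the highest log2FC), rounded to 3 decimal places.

0.751

log2(182.2/409.4) = -1.168  (FOX9)
log2(3.154/8.810) = -1.482  (HIF10)
log2(4.047/27.37) = -2.758  (CXCL1)
log2(1.332/13.57) = -3.349  (FOX6)
log2(1049/623.5) = 0.751  (AKT8)
AKT8 is most strongly upregulated.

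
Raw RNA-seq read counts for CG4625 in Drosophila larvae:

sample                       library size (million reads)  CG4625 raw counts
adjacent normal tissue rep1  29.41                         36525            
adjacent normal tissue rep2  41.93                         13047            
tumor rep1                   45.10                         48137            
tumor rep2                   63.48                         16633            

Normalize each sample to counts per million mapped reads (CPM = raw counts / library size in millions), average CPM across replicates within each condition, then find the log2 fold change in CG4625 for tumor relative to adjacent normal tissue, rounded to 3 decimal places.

CPM(adjacent normal tissue rep1) = 36525 / 29.41 = 1241.9245
CPM(adjacent normal tissue rep2) = 13047 / 41.93 = 311.1615
CPM(tumor rep1) = 48137 / 45.10 = 1067.3392
CPM(tumor rep2) = 16633 / 63.48 = 262.0195
mean CPM(adjacent normal tissue) = 776.5430; mean CPM(tumor) = 664.6794
Fold change = 664.6794 / 776.5430 = 0.85595
log2(0.85595) = -0.2244

-0.224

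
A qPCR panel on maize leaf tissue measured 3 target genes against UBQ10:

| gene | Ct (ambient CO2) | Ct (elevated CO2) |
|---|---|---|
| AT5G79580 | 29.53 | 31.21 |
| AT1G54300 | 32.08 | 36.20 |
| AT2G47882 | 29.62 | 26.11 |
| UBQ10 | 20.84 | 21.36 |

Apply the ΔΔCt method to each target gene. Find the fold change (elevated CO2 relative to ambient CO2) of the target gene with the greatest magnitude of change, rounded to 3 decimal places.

16.336

AT5G79580: ΔΔCt = (31.21−21.36) − (29.53−20.84) = 9.85 − 8.69 = 1.16; fold change = 2^-1.16 = 0.448
AT1G54300: ΔΔCt = (36.20−21.36) − (32.08−20.84) = 14.84 − 11.24 = 3.60; fold change = 2^-3.60 = 0.082
AT2G47882: ΔΔCt = (26.11−21.36) − (29.62−20.84) = 4.75 − 8.78 = -4.03; fold change = 2^4.03 = 16.336
AT2G47882 has the largest |ΔΔCt| = 4.03.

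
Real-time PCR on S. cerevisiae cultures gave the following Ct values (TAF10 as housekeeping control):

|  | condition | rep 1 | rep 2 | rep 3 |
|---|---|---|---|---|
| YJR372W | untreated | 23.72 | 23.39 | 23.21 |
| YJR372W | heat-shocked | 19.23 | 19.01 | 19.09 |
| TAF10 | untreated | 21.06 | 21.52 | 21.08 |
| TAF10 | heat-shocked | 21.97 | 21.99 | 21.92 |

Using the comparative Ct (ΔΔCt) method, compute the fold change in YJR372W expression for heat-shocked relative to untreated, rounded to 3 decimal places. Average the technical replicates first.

33.591

Mean Ct: YJR372W untreated 23.440; YJR372W heat-shocked 19.110; TAF10 untreated 21.220; TAF10 heat-shocked 21.960
ΔCt(untreated) = 23.440 − 21.220 = 2.220
ΔCt(heat-shocked) = 19.110 − 21.960 = -2.850
ΔΔCt = -2.850 − 2.220 = -5.070
Fold change = 2^(−(-5.070)) = 2^5.070 = 33.5909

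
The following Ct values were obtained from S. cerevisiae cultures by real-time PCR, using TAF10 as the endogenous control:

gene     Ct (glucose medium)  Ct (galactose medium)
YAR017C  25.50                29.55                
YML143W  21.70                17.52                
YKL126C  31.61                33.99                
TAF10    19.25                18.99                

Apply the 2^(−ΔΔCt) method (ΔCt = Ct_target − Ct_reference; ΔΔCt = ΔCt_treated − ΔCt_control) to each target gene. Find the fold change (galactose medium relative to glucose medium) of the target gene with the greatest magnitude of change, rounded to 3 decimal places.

YAR017C: ΔΔCt = (29.55−18.99) − (25.50−19.25) = 10.56 − 6.25 = 4.31; fold change = 2^-4.31 = 0.050
YML143W: ΔΔCt = (17.52−18.99) − (21.70−19.25) = -1.47 − 2.45 = -3.92; fold change = 2^3.92 = 15.137
YKL126C: ΔΔCt = (33.99−18.99) − (31.61−19.25) = 15.00 − 12.36 = 2.64; fold change = 2^-2.64 = 0.160
YAR017C has the largest |ΔΔCt| = 4.31.

0.050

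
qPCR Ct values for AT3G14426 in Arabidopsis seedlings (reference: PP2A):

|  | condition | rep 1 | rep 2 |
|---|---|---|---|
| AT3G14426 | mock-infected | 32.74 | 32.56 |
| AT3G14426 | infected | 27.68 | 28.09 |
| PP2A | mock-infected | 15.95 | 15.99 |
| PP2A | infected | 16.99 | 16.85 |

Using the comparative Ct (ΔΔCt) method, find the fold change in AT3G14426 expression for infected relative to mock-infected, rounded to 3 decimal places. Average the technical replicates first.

Mean Ct: AT3G14426 mock-infected 32.650; AT3G14426 infected 27.885; PP2A mock-infected 15.970; PP2A infected 16.920
ΔCt(mock-infected) = 32.650 − 15.970 = 16.680
ΔCt(infected) = 27.885 − 16.920 = 10.965
ΔΔCt = 10.965 − 16.680 = -5.715
Fold change = 2^(−(-5.715)) = 2^5.715 = 52.5275

52.527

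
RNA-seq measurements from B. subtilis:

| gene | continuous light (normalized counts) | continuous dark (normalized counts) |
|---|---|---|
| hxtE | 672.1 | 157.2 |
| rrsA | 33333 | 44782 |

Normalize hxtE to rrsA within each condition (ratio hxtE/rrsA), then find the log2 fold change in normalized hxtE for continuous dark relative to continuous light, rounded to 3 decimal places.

hxtE/rrsA (continuous light) = 672.1 / 33333 = 0.020163
hxtE/rrsA (continuous dark) = 157.2 / 44782 = 0.0035103
Fold change = 0.0035103 / 0.020163 = 0.1741
log2(0.1741) = -2.5220

-2.522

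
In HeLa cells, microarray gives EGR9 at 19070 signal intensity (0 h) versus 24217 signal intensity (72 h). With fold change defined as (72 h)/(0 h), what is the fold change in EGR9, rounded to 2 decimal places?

1.27

Fold change = 24217 / 19070 = 1.270
EGR9 is upregulated.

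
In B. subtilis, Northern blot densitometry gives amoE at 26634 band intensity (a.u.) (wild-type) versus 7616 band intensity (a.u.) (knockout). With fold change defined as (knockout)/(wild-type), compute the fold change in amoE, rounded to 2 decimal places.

0.29

Fold change = 7616 / 26634 = 0.286
amoE is downregulated.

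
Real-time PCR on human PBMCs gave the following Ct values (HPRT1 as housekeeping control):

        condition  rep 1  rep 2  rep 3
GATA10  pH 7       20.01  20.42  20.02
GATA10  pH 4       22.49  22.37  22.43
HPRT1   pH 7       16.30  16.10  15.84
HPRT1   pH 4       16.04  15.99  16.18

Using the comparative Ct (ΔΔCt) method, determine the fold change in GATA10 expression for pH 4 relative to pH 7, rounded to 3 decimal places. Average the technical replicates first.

Mean Ct: GATA10 pH 7 20.150; GATA10 pH 4 22.430; HPRT1 pH 7 16.080; HPRT1 pH 4 16.070
ΔCt(pH 7) = 20.150 − 16.080 = 4.070
ΔCt(pH 4) = 22.430 − 16.070 = 6.360
ΔΔCt = 6.360 − 4.070 = 2.290
Fold change = 2^(−2.290) = 0.2045

0.204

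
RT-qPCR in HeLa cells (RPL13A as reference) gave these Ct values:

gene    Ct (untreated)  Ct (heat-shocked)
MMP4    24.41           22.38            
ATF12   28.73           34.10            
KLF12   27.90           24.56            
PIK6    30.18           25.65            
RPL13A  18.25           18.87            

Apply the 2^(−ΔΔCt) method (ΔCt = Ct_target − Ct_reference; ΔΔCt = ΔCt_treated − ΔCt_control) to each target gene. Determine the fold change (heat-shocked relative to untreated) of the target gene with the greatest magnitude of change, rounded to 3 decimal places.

35.506

MMP4: ΔΔCt = (22.38−18.87) − (24.41−18.25) = 3.51 − 6.16 = -2.65; fold change = 2^2.65 = 6.277
ATF12: ΔΔCt = (34.10−18.87) − (28.73−18.25) = 15.23 − 10.48 = 4.75; fold change = 2^-4.75 = 0.037
KLF12: ΔΔCt = (24.56−18.87) − (27.90−18.25) = 5.69 − 9.65 = -3.96; fold change = 2^3.96 = 15.562
PIK6: ΔΔCt = (25.65−18.87) − (30.18−18.25) = 6.78 − 11.93 = -5.15; fold change = 2^5.15 = 35.506
PIK6 has the largest |ΔΔCt| = 5.15.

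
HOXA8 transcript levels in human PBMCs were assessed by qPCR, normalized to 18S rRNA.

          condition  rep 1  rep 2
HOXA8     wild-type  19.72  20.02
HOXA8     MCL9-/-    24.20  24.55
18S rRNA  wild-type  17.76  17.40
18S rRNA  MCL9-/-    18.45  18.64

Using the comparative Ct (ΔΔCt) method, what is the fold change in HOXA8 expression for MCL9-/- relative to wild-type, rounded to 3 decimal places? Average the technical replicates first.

Mean Ct: HOXA8 wild-type 19.870; HOXA8 MCL9-/- 24.375; 18S rRNA wild-type 17.580; 18S rRNA MCL9-/- 18.545
ΔCt(wild-type) = 19.870 − 17.580 = 2.290
ΔCt(MCL9-/-) = 24.375 − 18.545 = 5.830
ΔΔCt = 5.830 − 2.290 = 3.540
Fold change = 2^(−3.540) = 0.0860

0.086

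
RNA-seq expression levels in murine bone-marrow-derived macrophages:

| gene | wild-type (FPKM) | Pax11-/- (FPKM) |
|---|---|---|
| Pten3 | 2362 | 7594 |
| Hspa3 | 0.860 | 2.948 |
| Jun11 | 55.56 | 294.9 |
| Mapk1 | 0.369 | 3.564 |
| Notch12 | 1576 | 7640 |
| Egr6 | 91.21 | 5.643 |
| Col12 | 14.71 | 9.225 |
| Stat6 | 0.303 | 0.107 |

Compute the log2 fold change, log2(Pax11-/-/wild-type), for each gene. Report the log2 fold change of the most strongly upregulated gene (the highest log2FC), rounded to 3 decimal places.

log2(7594/2362) = 1.685  (Pten3)
log2(2.948/0.860) = 1.777  (Hspa3)
log2(294.9/55.56) = 2.408  (Jun11)
log2(3.564/0.369) = 3.272  (Mapk1)
log2(7640/1576) = 2.277  (Notch12)
log2(5.643/91.21) = -4.015  (Egr6)
log2(9.225/14.71) = -0.673  (Col12)
log2(0.107/0.303) = -1.502  (Stat6)
Mapk1 is most strongly upregulated.

3.272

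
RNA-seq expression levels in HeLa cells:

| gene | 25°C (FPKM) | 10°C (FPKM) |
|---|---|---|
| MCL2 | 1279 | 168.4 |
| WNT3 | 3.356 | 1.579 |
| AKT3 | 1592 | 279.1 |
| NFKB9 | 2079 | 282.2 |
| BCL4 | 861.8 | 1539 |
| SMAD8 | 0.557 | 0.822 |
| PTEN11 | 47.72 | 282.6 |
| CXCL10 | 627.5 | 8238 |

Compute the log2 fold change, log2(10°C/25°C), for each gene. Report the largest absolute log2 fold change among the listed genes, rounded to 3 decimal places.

3.715

log2(168.4/1279) = -2.925  (MCL2)
log2(1.579/3.356) = -1.088  (WNT3)
log2(279.1/1592) = -2.512  (AKT3)
log2(282.2/2079) = -2.881  (NFKB9)
log2(1539/861.8) = 0.837  (BCL4)
log2(0.822/0.557) = 0.561  (SMAD8)
log2(282.6/47.72) = 2.566  (PTEN11)
log2(8238/627.5) = 3.715  (CXCL10)
The largest magnitude belongs to CXCL10.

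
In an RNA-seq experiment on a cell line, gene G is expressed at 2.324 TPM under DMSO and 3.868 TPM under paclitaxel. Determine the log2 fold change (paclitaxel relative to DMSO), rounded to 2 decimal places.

0.73

Fold change = 3.868 / 2.324 = 1.6644
log2(1.6644) = 0.735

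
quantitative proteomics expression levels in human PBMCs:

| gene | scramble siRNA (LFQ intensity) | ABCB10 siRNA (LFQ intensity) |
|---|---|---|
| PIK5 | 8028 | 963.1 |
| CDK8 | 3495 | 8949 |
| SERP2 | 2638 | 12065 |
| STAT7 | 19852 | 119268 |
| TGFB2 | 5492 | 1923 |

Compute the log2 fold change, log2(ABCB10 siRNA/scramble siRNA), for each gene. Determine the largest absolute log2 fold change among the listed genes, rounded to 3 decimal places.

3.059

log2(963.1/8028) = -3.059  (PIK5)
log2(8949/3495) = 1.356  (CDK8)
log2(12065/2638) = 2.193  (SERP2)
log2(119268/19852) = 2.587  (STAT7)
log2(1923/5492) = -1.514  (TGFB2)
The largest magnitude belongs to PIK5.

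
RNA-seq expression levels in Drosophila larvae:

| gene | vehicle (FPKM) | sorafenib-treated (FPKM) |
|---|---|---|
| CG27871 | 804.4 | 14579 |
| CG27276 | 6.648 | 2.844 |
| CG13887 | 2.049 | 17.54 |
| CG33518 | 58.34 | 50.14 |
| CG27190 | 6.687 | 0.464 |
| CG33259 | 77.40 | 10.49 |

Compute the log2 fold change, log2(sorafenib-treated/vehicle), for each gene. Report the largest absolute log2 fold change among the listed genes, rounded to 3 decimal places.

log2(14579/804.4) = 4.180  (CG27871)
log2(2.844/6.648) = -1.225  (CG27276)
log2(17.54/2.049) = 3.098  (CG13887)
log2(50.14/58.34) = -0.219  (CG33518)
log2(0.464/6.687) = -3.849  (CG27190)
log2(10.49/77.40) = -2.883  (CG33259)
The largest magnitude belongs to CG27871.

4.180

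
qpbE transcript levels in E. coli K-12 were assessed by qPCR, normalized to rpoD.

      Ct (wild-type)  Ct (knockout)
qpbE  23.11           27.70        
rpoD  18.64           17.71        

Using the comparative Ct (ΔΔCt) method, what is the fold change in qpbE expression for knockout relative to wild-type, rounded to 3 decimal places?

ΔCt(wild-type) = 23.110 − 18.640 = 4.470
ΔCt(knockout) = 27.700 − 17.710 = 9.990
ΔΔCt = 9.990 − 4.470 = 5.520
Fold change = 2^(−5.520) = 0.0218

0.022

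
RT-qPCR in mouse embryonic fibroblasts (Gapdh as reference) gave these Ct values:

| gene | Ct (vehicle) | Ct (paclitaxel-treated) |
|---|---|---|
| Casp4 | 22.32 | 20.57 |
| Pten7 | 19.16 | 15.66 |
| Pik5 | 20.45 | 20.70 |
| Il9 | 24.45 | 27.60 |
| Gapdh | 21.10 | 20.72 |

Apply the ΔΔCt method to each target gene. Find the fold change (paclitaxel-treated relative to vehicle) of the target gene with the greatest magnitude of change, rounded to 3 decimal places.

Casp4: ΔΔCt = (20.57−20.72) − (22.32−21.10) = -0.15 − 1.22 = -1.37; fold change = 2^1.37 = 2.585
Pten7: ΔΔCt = (15.66−20.72) − (19.16−21.10) = -5.06 − (-1.94) = -3.12; fold change = 2^3.12 = 8.694
Pik5: ΔΔCt = (20.70−20.72) − (20.45−21.10) = -0.02 − (-0.65) = 0.63; fold change = 2^-0.63 = 0.646
Il9: ΔΔCt = (27.60−20.72) − (24.45−21.10) = 6.88 − 3.35 = 3.53; fold change = 2^-3.53 = 0.087
Il9 has the largest |ΔΔCt| = 3.53.

0.087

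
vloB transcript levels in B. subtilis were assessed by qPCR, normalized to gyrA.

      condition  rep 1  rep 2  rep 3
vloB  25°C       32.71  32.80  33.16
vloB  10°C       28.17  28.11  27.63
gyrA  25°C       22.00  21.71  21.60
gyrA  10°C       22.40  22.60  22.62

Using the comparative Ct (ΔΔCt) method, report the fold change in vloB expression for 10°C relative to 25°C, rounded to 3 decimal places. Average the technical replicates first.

51.625

Mean Ct: vloB 25°C 32.890; vloB 10°C 27.970; gyrA 25°C 21.770; gyrA 10°C 22.540
ΔCt(25°C) = 32.890 − 21.770 = 11.120
ΔCt(10°C) = 27.970 − 22.540 = 5.430
ΔΔCt = 5.430 − 11.120 = -5.690
Fold change = 2^(−(-5.690)) = 2^5.690 = 51.6251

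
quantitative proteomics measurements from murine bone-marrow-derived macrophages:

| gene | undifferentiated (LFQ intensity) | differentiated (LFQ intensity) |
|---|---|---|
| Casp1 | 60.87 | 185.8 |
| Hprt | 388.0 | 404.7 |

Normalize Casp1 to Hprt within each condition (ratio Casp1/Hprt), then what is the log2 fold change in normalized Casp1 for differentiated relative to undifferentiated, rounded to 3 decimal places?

1.549

Casp1/Hprt (undifferentiated) = 60.87 / 388.0 = 0.15688
Casp1/Hprt (differentiated) = 185.8 / 404.7 = 0.45911
Fold change = 0.45911 / 0.15688 = 2.9264
log2(2.9264) = 1.5492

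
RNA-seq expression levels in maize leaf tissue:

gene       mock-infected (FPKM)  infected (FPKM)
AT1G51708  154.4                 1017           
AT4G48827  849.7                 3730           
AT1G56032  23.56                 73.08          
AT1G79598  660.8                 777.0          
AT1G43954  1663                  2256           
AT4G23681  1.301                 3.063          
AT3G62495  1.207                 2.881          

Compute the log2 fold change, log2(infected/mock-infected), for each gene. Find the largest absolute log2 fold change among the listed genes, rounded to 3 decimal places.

log2(1017/154.4) = 2.720  (AT1G51708)
log2(3730/849.7) = 2.134  (AT4G48827)
log2(73.08/23.56) = 1.633  (AT1G56032)
log2(777.0/660.8) = 0.234  (AT1G79598)
log2(2256/1663) = 0.440  (AT1G43954)
log2(3.063/1.301) = 1.235  (AT4G23681)
log2(2.881/1.207) = 1.255  (AT3G62495)
The largest magnitude belongs to AT1G51708.

2.720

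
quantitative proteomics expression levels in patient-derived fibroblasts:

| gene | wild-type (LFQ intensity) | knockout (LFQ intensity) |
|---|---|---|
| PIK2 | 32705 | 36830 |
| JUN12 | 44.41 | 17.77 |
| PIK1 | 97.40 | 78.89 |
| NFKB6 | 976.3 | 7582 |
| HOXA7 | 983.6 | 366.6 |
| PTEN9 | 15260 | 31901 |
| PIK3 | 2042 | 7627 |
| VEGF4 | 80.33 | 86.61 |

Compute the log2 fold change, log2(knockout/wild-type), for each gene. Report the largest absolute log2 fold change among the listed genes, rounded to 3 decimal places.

log2(36830/32705) = 0.171  (PIK2)
log2(17.77/44.41) = -1.321  (JUN12)
log2(78.89/97.40) = -0.304  (PIK1)
log2(7582/976.3) = 2.957  (NFKB6)
log2(366.6/983.6) = -1.424  (HOXA7)
log2(31901/15260) = 1.064  (PTEN9)
log2(7627/2042) = 1.901  (PIK3)
log2(86.61/80.33) = 0.109  (VEGF4)
The largest magnitude belongs to NFKB6.

2.957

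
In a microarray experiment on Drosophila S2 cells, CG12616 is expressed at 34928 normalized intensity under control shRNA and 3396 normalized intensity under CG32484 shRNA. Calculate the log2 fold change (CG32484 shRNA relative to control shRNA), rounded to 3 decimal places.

Fold change = 3396 / 34928 = 0.0972
log2(0.0972) = -3.3625

-3.362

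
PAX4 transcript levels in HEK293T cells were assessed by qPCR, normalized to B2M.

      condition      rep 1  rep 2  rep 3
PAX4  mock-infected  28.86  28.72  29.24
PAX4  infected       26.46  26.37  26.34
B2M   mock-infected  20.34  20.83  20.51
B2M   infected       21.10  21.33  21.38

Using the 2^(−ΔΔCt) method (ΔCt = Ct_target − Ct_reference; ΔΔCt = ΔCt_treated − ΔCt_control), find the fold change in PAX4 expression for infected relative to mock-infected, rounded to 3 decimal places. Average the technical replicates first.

Mean Ct: PAX4 mock-infected 28.940; PAX4 infected 26.390; B2M mock-infected 20.560; B2M infected 21.270
ΔCt(mock-infected) = 28.940 − 20.560 = 8.380
ΔCt(infected) = 26.390 − 21.270 = 5.120
ΔΔCt = 5.120 − 8.380 = -3.260
Fold change = 2^(−(-3.260)) = 2^3.260 = 9.5798

9.580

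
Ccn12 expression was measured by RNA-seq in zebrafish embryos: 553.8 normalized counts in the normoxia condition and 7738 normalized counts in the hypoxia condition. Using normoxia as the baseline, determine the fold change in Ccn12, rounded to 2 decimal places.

Fold change = 7738 / 553.8 = 13.973
Ccn12 is upregulated.

13.97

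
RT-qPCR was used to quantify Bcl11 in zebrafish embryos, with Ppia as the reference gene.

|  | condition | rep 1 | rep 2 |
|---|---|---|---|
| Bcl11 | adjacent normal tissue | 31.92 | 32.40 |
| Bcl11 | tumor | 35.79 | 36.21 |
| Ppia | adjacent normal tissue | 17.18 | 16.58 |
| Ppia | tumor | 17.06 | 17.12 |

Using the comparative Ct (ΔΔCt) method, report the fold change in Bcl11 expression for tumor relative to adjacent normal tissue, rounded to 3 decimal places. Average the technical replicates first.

Mean Ct: Bcl11 adjacent normal tissue 32.160; Bcl11 tumor 36.000; Ppia adjacent normal tissue 16.880; Ppia tumor 17.090
ΔCt(adjacent normal tissue) = 32.160 − 16.880 = 15.280
ΔCt(tumor) = 36.000 − 17.090 = 18.910
ΔΔCt = 18.910 − 15.280 = 3.630
Fold change = 2^(−3.630) = 0.0808

0.081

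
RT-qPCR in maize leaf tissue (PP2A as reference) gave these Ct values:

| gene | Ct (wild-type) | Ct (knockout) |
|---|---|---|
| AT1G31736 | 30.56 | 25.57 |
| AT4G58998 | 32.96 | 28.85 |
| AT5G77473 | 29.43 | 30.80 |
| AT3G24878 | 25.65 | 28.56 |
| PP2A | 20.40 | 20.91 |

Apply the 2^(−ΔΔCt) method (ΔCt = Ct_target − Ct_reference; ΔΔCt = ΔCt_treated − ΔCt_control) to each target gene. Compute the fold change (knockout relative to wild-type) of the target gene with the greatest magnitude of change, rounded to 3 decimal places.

45.255

AT1G31736: ΔΔCt = (25.57−20.91) − (30.56−20.40) = 4.66 − 10.16 = -5.50; fold change = 2^5.50 = 45.255
AT4G58998: ΔΔCt = (28.85−20.91) − (32.96−20.40) = 7.94 − 12.56 = -4.62; fold change = 2^4.62 = 24.590
AT5G77473: ΔΔCt = (30.80−20.91) − (29.43−20.40) = 9.89 − 9.03 = 0.86; fold change = 2^-0.86 = 0.551
AT3G24878: ΔΔCt = (28.56−20.91) − (25.65−20.40) = 7.65 − 5.25 = 2.40; fold change = 2^-2.40 = 0.189
AT1G31736 has the largest |ΔΔCt| = 5.50.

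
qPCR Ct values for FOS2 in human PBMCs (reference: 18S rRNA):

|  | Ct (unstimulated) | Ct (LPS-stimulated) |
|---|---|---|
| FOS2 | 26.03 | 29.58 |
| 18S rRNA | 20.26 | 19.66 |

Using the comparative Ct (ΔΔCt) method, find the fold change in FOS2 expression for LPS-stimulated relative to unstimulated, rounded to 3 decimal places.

0.056

ΔCt(unstimulated) = 26.030 − 20.260 = 5.770
ΔCt(LPS-stimulated) = 29.580 − 19.660 = 9.920
ΔΔCt = 9.920 − 5.770 = 4.150
Fold change = 2^(−4.150) = 0.0563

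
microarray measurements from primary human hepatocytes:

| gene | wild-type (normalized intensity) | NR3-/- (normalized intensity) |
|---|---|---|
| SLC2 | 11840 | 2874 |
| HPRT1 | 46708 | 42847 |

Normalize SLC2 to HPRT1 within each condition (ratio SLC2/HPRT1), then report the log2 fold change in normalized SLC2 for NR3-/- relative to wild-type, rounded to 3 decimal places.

SLC2/HPRT1 (wild-type) = 11840 / 46708 = 0.25349
SLC2/HPRT1 (NR3-/-) = 2874 / 42847 = 0.067076
Fold change = 0.067076 / 0.25349 = 0.2646
log2(0.2646) = -1.9181

-1.918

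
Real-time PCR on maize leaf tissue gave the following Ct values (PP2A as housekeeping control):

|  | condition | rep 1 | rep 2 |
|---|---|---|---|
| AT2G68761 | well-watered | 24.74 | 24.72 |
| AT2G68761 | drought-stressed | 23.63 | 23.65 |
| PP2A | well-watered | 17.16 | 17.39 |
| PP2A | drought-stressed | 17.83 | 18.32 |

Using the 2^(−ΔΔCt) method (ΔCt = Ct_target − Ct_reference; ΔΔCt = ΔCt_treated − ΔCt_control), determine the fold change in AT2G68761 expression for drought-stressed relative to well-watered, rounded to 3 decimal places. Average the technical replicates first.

Mean Ct: AT2G68761 well-watered 24.730; AT2G68761 drought-stressed 23.640; PP2A well-watered 17.275; PP2A drought-stressed 18.075
ΔCt(well-watered) = 24.730 − 17.275 = 7.455
ΔCt(drought-stressed) = 23.640 − 18.075 = 5.565
ΔΔCt = 5.565 − 7.455 = -1.890
Fold change = 2^(−(-1.890)) = 2^1.890 = 3.7064

3.706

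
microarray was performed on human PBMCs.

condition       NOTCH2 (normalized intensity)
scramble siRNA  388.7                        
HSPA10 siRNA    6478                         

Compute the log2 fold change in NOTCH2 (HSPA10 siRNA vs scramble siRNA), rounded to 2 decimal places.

Fold change = 6478 / 388.7 = 16.6658
log2(16.6658) = 4.059

4.06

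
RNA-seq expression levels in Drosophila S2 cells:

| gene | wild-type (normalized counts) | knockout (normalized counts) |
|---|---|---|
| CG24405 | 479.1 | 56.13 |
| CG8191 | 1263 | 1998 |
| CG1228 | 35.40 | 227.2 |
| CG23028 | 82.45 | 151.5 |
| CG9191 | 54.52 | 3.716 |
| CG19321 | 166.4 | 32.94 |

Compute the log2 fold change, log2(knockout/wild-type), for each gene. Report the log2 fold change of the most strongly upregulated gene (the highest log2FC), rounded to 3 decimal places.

2.682

log2(56.13/479.1) = -3.093  (CG24405)
log2(1998/1263) = 0.662  (CG8191)
log2(227.2/35.40) = 2.682  (CG1228)
log2(151.5/82.45) = 0.878  (CG23028)
log2(3.716/54.52) = -3.875  (CG9191)
log2(32.94/166.4) = -2.337  (CG19321)
CG1228 is most strongly upregulated.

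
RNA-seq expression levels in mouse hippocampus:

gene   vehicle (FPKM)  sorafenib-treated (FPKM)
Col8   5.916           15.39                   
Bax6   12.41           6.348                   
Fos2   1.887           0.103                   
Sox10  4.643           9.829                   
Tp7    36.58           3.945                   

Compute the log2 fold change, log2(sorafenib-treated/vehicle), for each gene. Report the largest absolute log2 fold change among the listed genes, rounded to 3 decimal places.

log2(15.39/5.916) = 1.379  (Col8)
log2(6.348/12.41) = -0.967  (Bax6)
log2(0.103/1.887) = -4.195  (Fos2)
log2(9.829/4.643) = 1.082  (Sox10)
log2(3.945/36.58) = -3.213  (Tp7)
The largest magnitude belongs to Fos2.

4.195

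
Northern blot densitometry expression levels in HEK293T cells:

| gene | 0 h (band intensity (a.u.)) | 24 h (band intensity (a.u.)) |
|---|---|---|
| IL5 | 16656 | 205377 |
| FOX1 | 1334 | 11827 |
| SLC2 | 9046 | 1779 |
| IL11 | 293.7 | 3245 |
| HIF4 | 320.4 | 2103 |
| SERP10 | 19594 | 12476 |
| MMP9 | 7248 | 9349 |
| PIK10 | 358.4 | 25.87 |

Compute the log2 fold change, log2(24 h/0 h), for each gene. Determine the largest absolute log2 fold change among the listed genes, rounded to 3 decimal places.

3.792

log2(205377/16656) = 3.624  (IL5)
log2(11827/1334) = 3.148  (FOX1)
log2(1779/9046) = -2.346  (SLC2)
log2(3245/293.7) = 3.466  (IL11)
log2(2103/320.4) = 2.715  (HIF4)
log2(12476/19594) = -0.651  (SERP10)
log2(9349/7248) = 0.367  (MMP9)
log2(25.87/358.4) = -3.792  (PIK10)
The largest magnitude belongs to PIK10.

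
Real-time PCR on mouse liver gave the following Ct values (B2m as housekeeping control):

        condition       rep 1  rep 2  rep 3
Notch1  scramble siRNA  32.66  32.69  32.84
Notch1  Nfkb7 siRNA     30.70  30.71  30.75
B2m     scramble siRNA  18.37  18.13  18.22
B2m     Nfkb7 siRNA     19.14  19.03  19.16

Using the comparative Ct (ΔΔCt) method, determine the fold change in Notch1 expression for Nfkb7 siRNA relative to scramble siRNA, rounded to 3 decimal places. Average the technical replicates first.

7.362

Mean Ct: Notch1 scramble siRNA 32.730; Notch1 Nfkb7 siRNA 30.720; B2m scramble siRNA 18.240; B2m Nfkb7 siRNA 19.110
ΔCt(scramble siRNA) = 32.730 − 18.240 = 14.490
ΔCt(Nfkb7 siRNA) = 30.720 − 19.110 = 11.610
ΔΔCt = 11.610 − 14.490 = -2.880
Fold change = 2^(−(-2.880)) = 2^2.880 = 7.3615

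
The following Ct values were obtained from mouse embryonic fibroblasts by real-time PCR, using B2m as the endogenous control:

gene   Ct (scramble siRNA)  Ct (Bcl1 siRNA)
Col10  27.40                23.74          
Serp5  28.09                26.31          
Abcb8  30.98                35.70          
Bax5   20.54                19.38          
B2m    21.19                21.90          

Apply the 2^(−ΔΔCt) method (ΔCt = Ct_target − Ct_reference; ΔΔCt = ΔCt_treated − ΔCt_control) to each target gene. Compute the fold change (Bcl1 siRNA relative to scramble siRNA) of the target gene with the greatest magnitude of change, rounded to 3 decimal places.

Col10: ΔΔCt = (23.74−21.90) − (27.40−21.19) = 1.84 − 6.21 = -4.37; fold change = 2^4.37 = 20.678
Serp5: ΔΔCt = (26.31−21.90) − (28.09−21.19) = 4.41 − 6.90 = -2.49; fold change = 2^2.49 = 5.618
Abcb8: ΔΔCt = (35.70−21.90) − (30.98−21.19) = 13.80 − 9.79 = 4.01; fold change = 2^-4.01 = 0.062
Bax5: ΔΔCt = (19.38−21.90) − (20.54−21.19) = -2.52 − (-0.65) = -1.87; fold change = 2^1.87 = 3.655
Col10 has the largest |ΔΔCt| = 4.37.

20.678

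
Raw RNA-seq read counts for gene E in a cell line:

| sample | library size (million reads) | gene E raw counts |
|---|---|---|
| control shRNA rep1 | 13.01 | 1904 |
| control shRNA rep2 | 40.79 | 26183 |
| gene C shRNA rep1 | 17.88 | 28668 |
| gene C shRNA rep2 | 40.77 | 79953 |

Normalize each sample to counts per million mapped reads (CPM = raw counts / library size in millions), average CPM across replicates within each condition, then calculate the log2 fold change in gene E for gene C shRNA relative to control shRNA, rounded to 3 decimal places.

CPM(control shRNA rep1) = 1904 / 13.01 = 146.3490
CPM(control shRNA rep2) = 26183 / 40.79 = 641.8975
CPM(gene C shRNA rep1) = 28668 / 17.88 = 1603.3557
CPM(gene C shRNA rep2) = 79953 / 40.77 = 1961.0743
mean CPM(control shRNA) = 394.1232; mean CPM(gene C shRNA) = 1782.2150
Fold change = 1782.2150 / 394.1232 = 4.52197
log2(4.52197) = 2.1770

2.177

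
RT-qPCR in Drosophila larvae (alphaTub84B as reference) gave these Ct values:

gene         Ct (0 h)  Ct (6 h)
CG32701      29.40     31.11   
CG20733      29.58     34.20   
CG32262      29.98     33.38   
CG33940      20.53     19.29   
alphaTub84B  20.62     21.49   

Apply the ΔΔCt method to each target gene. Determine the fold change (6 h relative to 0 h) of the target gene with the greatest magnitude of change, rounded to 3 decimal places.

CG32701: ΔΔCt = (31.11−21.49) − (29.40−20.62) = 9.62 − 8.78 = 0.84; fold change = 2^-0.84 = 0.559
CG20733: ΔΔCt = (34.20−21.49) − (29.58−20.62) = 12.71 − 8.96 = 3.75; fold change = 2^-3.75 = 0.074
CG32262: ΔΔCt = (33.38−21.49) − (29.98−20.62) = 11.89 − 9.36 = 2.53; fold change = 2^-2.53 = 0.173
CG33940: ΔΔCt = (19.29−21.49) − (20.53−20.62) = -2.20 − (-0.09) = -2.11; fold change = 2^2.11 = 4.317
CG20733 has the largest |ΔΔCt| = 3.75.

0.074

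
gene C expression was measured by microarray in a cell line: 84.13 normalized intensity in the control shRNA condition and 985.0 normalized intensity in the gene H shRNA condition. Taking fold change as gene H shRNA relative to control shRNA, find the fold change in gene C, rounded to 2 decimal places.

11.71

Fold change = 985.0 / 84.13 = 11.708
gene C is upregulated.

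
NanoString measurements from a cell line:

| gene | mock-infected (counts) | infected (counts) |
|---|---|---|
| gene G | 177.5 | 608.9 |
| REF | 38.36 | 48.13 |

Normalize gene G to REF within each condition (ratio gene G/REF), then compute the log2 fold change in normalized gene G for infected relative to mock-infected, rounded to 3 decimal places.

1.451

gene G/REF (mock-infected) = 177.5 / 38.36 = 4.6272
gene G/REF (infected) = 608.9 / 48.13 = 12.651
Fold change = 12.651 / 4.6272 = 2.7341
log2(2.7341) = 1.4511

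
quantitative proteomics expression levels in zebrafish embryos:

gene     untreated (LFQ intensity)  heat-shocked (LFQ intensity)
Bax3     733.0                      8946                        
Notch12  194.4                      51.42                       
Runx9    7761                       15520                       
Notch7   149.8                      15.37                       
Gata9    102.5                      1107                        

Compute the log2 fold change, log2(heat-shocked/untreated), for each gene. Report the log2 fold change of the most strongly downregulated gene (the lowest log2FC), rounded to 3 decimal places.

-3.285

log2(8946/733.0) = 3.609  (Bax3)
log2(51.42/194.4) = -1.919  (Notch12)
log2(15520/7761) = 1.000  (Runx9)
log2(15.37/149.8) = -3.285  (Notch7)
log2(1107/102.5) = 3.433  (Gata9)
Notch7 is most strongly downregulated.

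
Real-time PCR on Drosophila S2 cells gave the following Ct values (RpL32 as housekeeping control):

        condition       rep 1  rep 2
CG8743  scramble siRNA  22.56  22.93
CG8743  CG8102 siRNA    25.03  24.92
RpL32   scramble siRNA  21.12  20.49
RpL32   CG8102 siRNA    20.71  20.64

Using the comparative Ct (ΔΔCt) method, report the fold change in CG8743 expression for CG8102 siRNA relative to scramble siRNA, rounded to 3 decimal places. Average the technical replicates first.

0.195

Mean Ct: CG8743 scramble siRNA 22.745; CG8743 CG8102 siRNA 24.975; RpL32 scramble siRNA 20.805; RpL32 CG8102 siRNA 20.675
ΔCt(scramble siRNA) = 22.745 − 20.805 = 1.940
ΔCt(CG8102 siRNA) = 24.975 − 20.675 = 4.300
ΔΔCt = 4.300 − 1.940 = 2.360
Fold change = 2^(−2.360) = 0.1948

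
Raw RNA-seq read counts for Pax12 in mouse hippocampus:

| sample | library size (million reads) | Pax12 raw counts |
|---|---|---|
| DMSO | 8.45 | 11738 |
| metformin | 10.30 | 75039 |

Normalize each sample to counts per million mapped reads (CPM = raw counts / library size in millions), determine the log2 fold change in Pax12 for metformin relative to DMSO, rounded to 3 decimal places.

2.391

CPM(DMSO) = 11738 / 8.45 = 1389.1124
CPM(metformin) = 75039 / 10.30 = 7285.3398
Fold change = 7285.3398 / 1389.1124 = 5.24460
log2(5.24460) = 2.3908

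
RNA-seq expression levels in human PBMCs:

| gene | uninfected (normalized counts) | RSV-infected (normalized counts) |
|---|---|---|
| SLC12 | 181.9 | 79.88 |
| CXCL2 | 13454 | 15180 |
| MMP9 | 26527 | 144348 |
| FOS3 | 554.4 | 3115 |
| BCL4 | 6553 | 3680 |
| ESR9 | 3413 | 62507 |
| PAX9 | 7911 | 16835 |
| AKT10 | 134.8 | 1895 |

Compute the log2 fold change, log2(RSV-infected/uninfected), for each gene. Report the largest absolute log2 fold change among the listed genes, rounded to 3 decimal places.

log2(79.88/181.9) = -1.187  (SLC12)
log2(15180/13454) = 0.174  (CXCL2)
log2(144348/26527) = 2.444  (MMP9)
log2(3115/554.4) = 2.490  (FOS3)
log2(3680/6553) = -0.832  (BCL4)
log2(62507/3413) = 4.195  (ESR9)
log2(16835/7911) = 1.090  (PAX9)
log2(1895/134.8) = 3.813  (AKT10)
The largest magnitude belongs to ESR9.

4.195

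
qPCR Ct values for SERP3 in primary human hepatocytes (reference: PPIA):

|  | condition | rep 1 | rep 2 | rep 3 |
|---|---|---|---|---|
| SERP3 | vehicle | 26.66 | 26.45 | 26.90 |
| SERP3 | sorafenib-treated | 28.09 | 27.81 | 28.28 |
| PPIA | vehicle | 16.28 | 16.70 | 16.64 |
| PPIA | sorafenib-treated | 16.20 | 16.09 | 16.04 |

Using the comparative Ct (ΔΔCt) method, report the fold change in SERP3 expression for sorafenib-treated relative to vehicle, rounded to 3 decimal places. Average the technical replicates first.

Mean Ct: SERP3 vehicle 26.670; SERP3 sorafenib-treated 28.060; PPIA vehicle 16.540; PPIA sorafenib-treated 16.110
ΔCt(vehicle) = 26.670 − 16.540 = 10.130
ΔCt(sorafenib-treated) = 28.060 − 16.110 = 11.950
ΔΔCt = 11.950 − 10.130 = 1.820
Fold change = 2^(−1.820) = 0.2832

0.283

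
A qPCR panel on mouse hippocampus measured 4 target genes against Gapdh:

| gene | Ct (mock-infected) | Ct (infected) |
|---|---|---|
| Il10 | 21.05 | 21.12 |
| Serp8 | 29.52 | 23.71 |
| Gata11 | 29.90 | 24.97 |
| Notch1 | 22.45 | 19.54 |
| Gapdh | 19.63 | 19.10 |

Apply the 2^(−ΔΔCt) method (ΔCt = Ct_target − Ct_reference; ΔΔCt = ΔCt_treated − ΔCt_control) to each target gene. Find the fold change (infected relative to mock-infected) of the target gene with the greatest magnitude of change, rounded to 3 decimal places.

Il10: ΔΔCt = (21.12−19.10) − (21.05−19.63) = 2.02 − 1.42 = 0.60; fold change = 2^-0.60 = 0.660
Serp8: ΔΔCt = (23.71−19.10) − (29.52−19.63) = 4.61 − 9.89 = -5.28; fold change = 2^5.28 = 38.854
Gata11: ΔΔCt = (24.97−19.10) − (29.90−19.63) = 5.87 − 10.27 = -4.40; fold change = 2^4.40 = 21.112
Notch1: ΔΔCt = (19.54−19.10) − (22.45−19.63) = 0.44 − 2.82 = -2.38; fold change = 2^2.38 = 5.205
Serp8 has the largest |ΔΔCt| = 5.28.

38.854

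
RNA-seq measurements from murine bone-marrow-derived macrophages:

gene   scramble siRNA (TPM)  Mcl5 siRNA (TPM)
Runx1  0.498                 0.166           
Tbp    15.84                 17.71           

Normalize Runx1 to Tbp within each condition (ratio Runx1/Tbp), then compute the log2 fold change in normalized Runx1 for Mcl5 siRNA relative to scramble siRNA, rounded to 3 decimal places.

Runx1/Tbp (scramble siRNA) = 0.498 / 15.84 = 0.031439
Runx1/Tbp (Mcl5 siRNA) = 0.166 / 17.71 = 0.0093732
Fold change = 0.0093732 / 0.031439 = 0.2981
log2(0.2981) = -1.7460

-1.746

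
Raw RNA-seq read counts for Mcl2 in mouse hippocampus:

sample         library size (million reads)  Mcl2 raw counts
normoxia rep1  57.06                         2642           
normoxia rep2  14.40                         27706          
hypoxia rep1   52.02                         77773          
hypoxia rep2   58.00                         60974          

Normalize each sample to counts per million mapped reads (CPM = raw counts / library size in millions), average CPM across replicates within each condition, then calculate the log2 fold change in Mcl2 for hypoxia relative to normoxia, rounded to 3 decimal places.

CPM(normoxia rep1) = 2642 / 57.06 = 46.3021
CPM(normoxia rep2) = 27706 / 14.40 = 1924.0278
CPM(hypoxia rep1) = 77773 / 52.02 = 1495.0596
CPM(hypoxia rep2) = 60974 / 58.00 = 1051.2759
mean CPM(normoxia) = 985.1650; mean CPM(hypoxia) = 1273.1677
Fold change = 1273.1677 / 985.1650 = 1.29234
log2(1.29234) = 0.3700

0.370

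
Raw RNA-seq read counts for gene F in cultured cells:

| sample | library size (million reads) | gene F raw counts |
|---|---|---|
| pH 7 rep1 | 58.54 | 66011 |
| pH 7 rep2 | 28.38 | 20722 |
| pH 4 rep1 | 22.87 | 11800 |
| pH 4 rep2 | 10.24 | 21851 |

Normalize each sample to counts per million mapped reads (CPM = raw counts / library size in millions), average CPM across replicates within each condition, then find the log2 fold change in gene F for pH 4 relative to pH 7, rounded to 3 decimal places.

CPM(pH 7 rep1) = 66011 / 58.54 = 1127.6221
CPM(pH 7 rep2) = 20722 / 28.38 = 730.1621
CPM(pH 4 rep1) = 11800 / 22.87 = 515.9598
CPM(pH 4 rep2) = 21851 / 10.24 = 2133.8867
mean CPM(pH 7) = 928.8921; mean CPM(pH 4) = 1324.9232
Fold change = 1324.9232 / 928.8921 = 1.42635
log2(1.42635) = 0.5123

0.512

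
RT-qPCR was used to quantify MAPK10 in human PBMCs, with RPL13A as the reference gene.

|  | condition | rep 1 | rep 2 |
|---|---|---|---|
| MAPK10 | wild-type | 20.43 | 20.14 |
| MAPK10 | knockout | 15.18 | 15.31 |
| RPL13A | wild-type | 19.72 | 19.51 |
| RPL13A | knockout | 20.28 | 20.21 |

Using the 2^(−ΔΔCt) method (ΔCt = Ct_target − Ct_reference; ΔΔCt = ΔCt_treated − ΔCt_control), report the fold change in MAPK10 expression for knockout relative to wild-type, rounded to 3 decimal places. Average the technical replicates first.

Mean Ct: MAPK10 wild-type 20.285; MAPK10 knockout 15.245; RPL13A wild-type 19.615; RPL13A knockout 20.245
ΔCt(wild-type) = 20.285 − 19.615 = 0.670
ΔCt(knockout) = 15.245 − 20.245 = -5.000
ΔΔCt = -5.000 − 0.670 = -5.670
Fold change = 2^(−(-5.670)) = 2^5.670 = 50.9143

50.914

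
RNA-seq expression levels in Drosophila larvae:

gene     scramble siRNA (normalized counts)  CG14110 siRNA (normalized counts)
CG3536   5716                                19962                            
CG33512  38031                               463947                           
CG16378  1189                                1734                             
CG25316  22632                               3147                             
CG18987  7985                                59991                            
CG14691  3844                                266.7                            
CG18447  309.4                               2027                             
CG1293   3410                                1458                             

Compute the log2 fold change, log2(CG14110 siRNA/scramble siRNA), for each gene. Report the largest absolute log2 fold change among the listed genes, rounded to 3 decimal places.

3.849

log2(19962/5716) = 1.804  (CG3536)
log2(463947/38031) = 3.609  (CG33512)
log2(1734/1189) = 0.544  (CG16378)
log2(3147/22632) = -2.846  (CG25316)
log2(59991/7985) = 2.909  (CG18987)
log2(266.7/3844) = -3.849  (CG14691)
log2(2027/309.4) = 2.712  (CG18447)
log2(1458/3410) = -1.226  (CG1293)
The largest magnitude belongs to CG14691.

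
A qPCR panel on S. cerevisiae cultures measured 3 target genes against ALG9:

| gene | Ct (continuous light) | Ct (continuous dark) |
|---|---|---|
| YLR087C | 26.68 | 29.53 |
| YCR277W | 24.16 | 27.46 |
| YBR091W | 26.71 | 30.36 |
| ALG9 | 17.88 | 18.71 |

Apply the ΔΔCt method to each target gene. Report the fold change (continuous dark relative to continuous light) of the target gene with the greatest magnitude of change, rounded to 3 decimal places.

0.142

YLR087C: ΔΔCt = (29.53−18.71) − (26.68−17.88) = 10.82 − 8.80 = 2.02; fold change = 2^-2.02 = 0.247
YCR277W: ΔΔCt = (27.46−18.71) − (24.16−17.88) = 8.75 − 6.28 = 2.47; fold change = 2^-2.47 = 0.180
YBR091W: ΔΔCt = (30.36−18.71) − (26.71−17.88) = 11.65 − 8.83 = 2.82; fold change = 2^-2.82 = 0.142
YBR091W has the largest |ΔΔCt| = 2.82.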